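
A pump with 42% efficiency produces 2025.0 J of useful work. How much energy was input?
W_in = W_out/η = 2025.0/0.42 = 4821.4 J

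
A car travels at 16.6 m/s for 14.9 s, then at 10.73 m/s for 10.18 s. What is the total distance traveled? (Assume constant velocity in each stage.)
d₁ = v₁t₁ = 16.6 × 14.9 = 247.34 m
d₂ = v₂t₂ = 10.73 × 10.18 = 109.231 m
d_total = 247.34 + 109.231 = 356.57 m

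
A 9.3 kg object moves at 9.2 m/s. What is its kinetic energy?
KE = ½mv² = ½×9.3×9.2² = 393.576 J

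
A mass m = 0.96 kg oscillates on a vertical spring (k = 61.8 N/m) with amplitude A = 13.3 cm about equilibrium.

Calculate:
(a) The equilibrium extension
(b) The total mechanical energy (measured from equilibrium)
x_eq = mg/k = 0.96×9.81/61.8 = 0.1524 m = 15.24 cm
E = ½kA² = ½×61.8×(0.133)² = 0.5466 J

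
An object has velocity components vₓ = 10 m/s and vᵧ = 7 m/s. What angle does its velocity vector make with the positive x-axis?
θ = arctan(vᵧ/vₓ) = arctan(7/10) = 34.99°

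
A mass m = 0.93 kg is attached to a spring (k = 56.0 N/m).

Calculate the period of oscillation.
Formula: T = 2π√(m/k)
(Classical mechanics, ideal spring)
T = 2π√(m/k) = 2π√(0.93/56.0) = 0.8097 s; f = 1/T = 1.235 Hz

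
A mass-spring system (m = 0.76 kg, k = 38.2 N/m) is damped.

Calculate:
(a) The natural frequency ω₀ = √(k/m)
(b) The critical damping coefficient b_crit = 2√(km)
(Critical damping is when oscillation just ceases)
ω₀ = √(k/m) = √(38.2/0.76) = 7.09 rad/s
b_crit = 2√(km) = 2√(38.2×0.76) = 10.78 kg/s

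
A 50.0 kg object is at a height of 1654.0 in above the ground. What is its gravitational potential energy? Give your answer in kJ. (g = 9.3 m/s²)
PE = mgh = 50 kg × 9.3 m/s² × 42.01 m = 1.954e+04 J = 19.54 kJ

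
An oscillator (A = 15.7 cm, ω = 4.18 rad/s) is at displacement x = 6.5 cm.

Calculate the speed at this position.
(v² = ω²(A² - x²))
v = ω√(A² − x²) = 4.18×√(0.157² − 0.065²) = 0.5974 m/s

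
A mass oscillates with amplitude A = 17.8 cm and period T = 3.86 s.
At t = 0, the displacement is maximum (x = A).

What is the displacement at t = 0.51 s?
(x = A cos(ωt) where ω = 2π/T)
ω = 2π/T = 2π/3.86 = 1.628 rad/s
x = A cos(ωt) = 17.8×cos(1.628×0.51) = 12.01 cm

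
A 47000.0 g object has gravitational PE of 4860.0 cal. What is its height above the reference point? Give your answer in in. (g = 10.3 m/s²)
PE = mgh → h = PE/(mg) = 2.033e+04 J / (47 kg × 10.3 m/s²) = 42 m = 1654.0 in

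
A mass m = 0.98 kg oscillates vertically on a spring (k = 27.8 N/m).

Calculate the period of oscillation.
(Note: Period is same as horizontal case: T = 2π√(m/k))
T = 2π√(m/k) = 2π√(0.98/27.8) = 1.18 s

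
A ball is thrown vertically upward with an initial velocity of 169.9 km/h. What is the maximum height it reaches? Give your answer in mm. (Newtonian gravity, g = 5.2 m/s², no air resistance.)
h_max = v₀²/(2g) (with unit conversion) = 214200.0 mm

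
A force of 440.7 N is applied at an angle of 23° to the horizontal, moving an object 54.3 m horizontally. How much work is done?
W = Fd cosθ = 440.7×54.3×cos(23°) = 22028.0 J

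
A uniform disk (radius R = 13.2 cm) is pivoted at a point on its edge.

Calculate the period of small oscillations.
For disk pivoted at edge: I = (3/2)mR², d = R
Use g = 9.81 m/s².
I/m = (3/2)R² = 0.02614 m²; d = R = 0.132 m
T = 2π√((3/2)R²/(gR)) = 2π√(3R/(2g)) = 0.8926 s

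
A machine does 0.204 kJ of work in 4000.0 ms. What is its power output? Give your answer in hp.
P = W/t = 204 J / 4 s = 51 W = 0.06839 hp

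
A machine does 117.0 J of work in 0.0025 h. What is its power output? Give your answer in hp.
P = W/t = 117 J / 9 s = 13 W = 0.01743 hp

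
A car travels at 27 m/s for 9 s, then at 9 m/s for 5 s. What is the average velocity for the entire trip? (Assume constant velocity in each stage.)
d₁ = v₁t₁ = 27 × 9 = 243 m
d₂ = v₂t₂ = 9 × 5 = 45 m
d_total = 288 m, t_total = 14 s
v_avg = d_total/t_total = 288/14 = 20.57 m/s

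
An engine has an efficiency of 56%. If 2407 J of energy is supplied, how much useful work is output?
W_out = η × W_in = 0.56 × 2407 = 1347.9 J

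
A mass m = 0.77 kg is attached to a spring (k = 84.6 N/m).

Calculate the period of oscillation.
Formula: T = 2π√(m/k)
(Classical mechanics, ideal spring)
T = 2π√(m/k) = 2π√(0.77/84.6) = 0.5994 s; f = 1/T = 1.668 Hz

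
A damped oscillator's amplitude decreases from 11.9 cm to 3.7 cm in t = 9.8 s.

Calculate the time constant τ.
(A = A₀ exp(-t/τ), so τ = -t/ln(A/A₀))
A/A₀ = 3.7/11.9 = 0.3109; ln(A/A₀) = -1.168
τ = −t/ln(A/A₀) = −9.8/-1.168 = 8.389 s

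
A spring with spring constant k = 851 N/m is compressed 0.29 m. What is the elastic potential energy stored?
PE = ½kx² = ½×851×0.29² = 35.78 J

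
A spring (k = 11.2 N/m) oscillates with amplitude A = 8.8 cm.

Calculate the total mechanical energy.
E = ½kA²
E = ½kA² = ½×11.2×(0.088)² = 0.04337 J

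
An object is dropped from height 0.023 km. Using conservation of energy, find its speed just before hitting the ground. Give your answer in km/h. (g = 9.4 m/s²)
mgh = ½mv² → v = √(2gh) = √(2×9.4×23) = 20.79 m/s = 74.86 km/h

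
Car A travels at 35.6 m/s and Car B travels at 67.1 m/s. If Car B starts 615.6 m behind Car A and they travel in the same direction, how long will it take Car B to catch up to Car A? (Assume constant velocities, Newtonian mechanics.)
Relative speed: v_rel = 67.1 - 35.6 = 31.5 m/s
Time to catch: t = d₀/v_rel = 615.6/31.5 = 19.54 s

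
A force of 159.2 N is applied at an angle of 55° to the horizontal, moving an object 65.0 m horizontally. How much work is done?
W = Fd cosθ = 159.2×65.0×cos(55°) = 5935.4 J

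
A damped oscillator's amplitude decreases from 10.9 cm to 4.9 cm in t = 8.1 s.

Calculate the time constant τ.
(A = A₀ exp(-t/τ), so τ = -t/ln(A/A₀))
A/A₀ = 4.9/10.9 = 0.4495; ln(A/A₀) = -0.7995
τ = −t/ln(A/A₀) = −8.1/-0.7995 = 10.13 s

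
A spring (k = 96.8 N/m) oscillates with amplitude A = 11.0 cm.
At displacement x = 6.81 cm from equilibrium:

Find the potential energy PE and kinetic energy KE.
E_total = ½kA² = ½×96.8×(0.11)² = 0.5856 J
PE = ½kx² = ½×96.8×(0.0681)² = 0.2245 J
KE = E_total − PE = 0.3612 J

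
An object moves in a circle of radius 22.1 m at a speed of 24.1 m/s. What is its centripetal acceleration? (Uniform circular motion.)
a_c = v²/r = 24.1²/22.1 = 580.81/22.1 = 26.28 m/s²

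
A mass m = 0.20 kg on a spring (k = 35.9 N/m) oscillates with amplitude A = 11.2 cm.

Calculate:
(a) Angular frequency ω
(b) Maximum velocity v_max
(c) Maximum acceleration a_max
ω = √(k/m) = √(35.9/0.2) = 13.4 rad/s
v_max = ωA = 13.4×0.112 = 1.501 m/s
a_max = ω²A = 13.4²×0.112 = 20.1 m/s²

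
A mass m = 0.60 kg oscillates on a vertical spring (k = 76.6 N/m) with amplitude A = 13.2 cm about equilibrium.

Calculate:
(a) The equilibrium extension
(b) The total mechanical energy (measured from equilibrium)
x_eq = mg/k = 0.6×9.81/76.6 = 0.07684 m = 7.684 cm
E = ½kA² = ½×76.6×(0.132)² = 0.6673 J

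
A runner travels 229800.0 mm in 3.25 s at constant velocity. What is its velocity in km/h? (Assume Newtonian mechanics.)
v = d/t (with unit conversion) = 254.5 km/h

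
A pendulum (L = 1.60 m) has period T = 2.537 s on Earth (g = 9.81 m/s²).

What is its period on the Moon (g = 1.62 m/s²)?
T = 2π√(L/g), so T_moon/T_earth = √(g_earth/g_moon)
T_moon = 2π√(1.6/1.62) = 6.244 s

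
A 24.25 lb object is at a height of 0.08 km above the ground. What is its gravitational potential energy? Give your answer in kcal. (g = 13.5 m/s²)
PE = mgh = 11 kg × 13.5 m/s² × 80 m = 1.188e+04 J = 2.839 kcal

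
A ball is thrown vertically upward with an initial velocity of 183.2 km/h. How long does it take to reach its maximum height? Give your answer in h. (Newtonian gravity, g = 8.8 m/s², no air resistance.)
t_up = v₀/g (with unit conversion) = 0.001606 h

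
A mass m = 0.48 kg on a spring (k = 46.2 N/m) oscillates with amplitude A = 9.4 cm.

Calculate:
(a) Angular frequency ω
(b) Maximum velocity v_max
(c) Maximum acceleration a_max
ω = √(k/m) = √(46.2/0.48) = 9.811 rad/s
v_max = ωA = 9.811×0.094 = 0.9222 m/s
a_max = ω²A = 9.811²×0.094 = 9.048 m/s²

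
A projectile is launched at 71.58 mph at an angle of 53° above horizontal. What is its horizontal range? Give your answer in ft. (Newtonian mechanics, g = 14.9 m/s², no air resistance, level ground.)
R = v₀² sin(2θ) / g (with unit conversion) = 216.7 ft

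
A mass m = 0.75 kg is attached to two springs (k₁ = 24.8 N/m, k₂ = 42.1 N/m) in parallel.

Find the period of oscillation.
k_eq = k₁+k₂ = 66.9 N/m
T = 2π√(m/k_eq) = 2π√(0.75/66.9) = 0.6653 s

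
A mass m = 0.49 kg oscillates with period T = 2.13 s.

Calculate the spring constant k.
T = 2π√(m/k) → k = m(2π/T)² = 0.49×(2π/2.13)² = 4.264 N/m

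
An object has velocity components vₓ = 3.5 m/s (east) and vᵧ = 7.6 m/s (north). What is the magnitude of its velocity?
|v| = √(vₓ² + vᵧ²) = √(3.5² + 7.6²) = √(70.01) = 8.37 m/s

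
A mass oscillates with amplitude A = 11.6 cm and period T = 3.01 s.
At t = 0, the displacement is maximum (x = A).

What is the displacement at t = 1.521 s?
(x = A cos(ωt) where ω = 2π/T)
ω = 2π/T = 2π/3.01 = 2.087 rad/s
x = A cos(ωt) = 11.6×cos(2.087×1.521) = -11.59 cm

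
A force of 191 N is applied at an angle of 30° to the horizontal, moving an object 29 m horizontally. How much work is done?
W = Fd cosθ = 191×29×cos(30°) = 4796.9 J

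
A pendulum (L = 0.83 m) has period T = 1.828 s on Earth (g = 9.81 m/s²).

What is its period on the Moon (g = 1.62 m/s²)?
T = 2π√(L/g), so T_moon/T_earth = √(g_earth/g_moon)
T_moon = 2π√(0.83/1.62) = 4.497 s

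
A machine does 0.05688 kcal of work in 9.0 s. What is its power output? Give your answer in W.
P = W/t = 238 J / 9 s = 26.44 W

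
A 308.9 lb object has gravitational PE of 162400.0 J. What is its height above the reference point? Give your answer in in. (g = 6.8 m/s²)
PE = mgh → h = PE/(mg) = 1.624e+05 J / (140.1 kg × 6.8 m/s²) = 170.4 m = 6711.0 in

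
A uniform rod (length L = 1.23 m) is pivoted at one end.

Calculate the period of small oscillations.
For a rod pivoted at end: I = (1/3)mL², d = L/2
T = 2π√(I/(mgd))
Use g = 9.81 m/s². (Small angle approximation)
I/m = (1/3)L² = 0.5043 m²; d = L/2 = 0.615 m
T = 2π√(I/(mgd)) = 2π√(0.5043/(9.81×0.615)) = 1.817 s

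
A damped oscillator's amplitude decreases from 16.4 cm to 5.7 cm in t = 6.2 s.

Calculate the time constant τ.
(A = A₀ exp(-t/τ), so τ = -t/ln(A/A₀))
A/A₀ = 5.7/16.4 = 0.3476; ln(A/A₀) = -1.057
τ = −t/ln(A/A₀) = −6.2/-1.057 = 5.867 s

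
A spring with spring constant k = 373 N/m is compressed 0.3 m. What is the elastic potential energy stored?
PE = ½kx² = ½×373×0.3² = 16.78 J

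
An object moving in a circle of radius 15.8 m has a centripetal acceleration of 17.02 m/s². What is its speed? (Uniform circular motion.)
v = √(a_c × r) = √(17.02 × 15.8) = 16.4 m/s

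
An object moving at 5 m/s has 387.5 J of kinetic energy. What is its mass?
KE = ½mv² → m = 2KE/v² = 2×387.5/5² = 31.0 kg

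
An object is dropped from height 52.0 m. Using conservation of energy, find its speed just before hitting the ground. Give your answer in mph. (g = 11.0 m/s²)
mgh = ½mv² → v = √(2gh) = √(2×11.0×52) = 33.82 m/s = 75.66 mph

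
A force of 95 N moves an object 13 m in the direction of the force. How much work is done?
W = Fd = 95×13 = 1235.0 J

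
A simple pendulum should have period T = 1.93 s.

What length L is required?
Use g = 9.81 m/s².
T = 2π√(L/g) → L = g(T/2π)² = 9.81×(1.93/2π)² = 0.9256 m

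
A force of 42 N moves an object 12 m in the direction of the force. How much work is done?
W = Fd = 42×12 = 504.0 J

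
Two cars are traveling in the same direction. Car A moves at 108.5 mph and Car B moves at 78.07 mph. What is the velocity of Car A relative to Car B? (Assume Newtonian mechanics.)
v_rel = v_A - v_B = 108.5 - 78.07 = 30.43 mph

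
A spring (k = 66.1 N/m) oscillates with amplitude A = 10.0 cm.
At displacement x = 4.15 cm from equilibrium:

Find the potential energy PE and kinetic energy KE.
E_total = ½kA² = ½×66.1×(0.1)² = 0.3305 J
PE = ½kx² = ½×66.1×(0.0415)² = 0.05692 J
KE = E_total − PE = 0.2736 J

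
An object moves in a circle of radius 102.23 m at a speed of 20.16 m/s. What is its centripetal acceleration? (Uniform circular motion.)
a_c = v²/r = 20.16²/102.23 = 406.426/102.23 = 3.98 m/s²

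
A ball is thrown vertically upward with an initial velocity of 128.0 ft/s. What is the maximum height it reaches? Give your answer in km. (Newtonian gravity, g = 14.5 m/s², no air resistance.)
h_max = v₀²/(2g) (with unit conversion) = 0.05249 km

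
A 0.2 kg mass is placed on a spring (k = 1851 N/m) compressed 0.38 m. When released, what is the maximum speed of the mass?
½kx² = ½mv² → v = x√(k/m) = 0.38×√(1851/0.2) = 36.56 m/s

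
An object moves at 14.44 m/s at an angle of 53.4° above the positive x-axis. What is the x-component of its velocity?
vₓ = v cos(θ) = 14.44 × cos(53.4°) = 8.61 m/s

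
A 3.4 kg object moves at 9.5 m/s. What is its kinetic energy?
KE = ½mv² = ½×3.4×9.5² = 153.425 J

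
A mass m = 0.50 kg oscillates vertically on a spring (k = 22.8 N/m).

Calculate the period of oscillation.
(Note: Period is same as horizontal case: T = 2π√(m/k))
T = 2π√(m/k) = 2π√(0.5/22.8) = 0.9305 s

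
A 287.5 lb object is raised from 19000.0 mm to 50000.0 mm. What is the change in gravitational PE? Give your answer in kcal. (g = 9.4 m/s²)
ΔPE = mg(h₂ − h₁) = 130.4 kg × 9.4 m/s² × (50 − 19) m = 3.8e+04 J = 9.082 kcal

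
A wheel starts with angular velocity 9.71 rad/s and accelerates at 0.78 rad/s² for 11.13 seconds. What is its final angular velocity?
ω = ω₀ + αt = 9.71 + 0.78 × 11.13 = 18.39 rad/s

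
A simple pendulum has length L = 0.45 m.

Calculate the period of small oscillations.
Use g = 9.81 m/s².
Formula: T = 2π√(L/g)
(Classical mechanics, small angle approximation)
T = 2π√(L/g) = 2π√(0.45/9.81) = 1.346 s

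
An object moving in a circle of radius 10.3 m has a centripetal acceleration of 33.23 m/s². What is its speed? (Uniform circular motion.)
v = √(a_c × r) = √(33.23 × 10.3) = 18.5 m/s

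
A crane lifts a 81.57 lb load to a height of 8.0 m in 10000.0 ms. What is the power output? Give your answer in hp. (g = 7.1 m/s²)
W = mgh = 37×7.1×8 = 2102 J
P = W/t = 2102/10 = 210.2 W = 0.2818 hp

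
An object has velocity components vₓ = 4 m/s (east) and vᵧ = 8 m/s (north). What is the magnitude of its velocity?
|v| = √(vₓ² + vᵧ²) = √(4² + 8²) = √(80) = 8.94 m/s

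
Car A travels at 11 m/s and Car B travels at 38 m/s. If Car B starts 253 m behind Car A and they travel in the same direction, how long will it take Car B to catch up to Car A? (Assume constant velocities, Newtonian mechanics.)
Relative speed: v_rel = 38 - 11 = 27 m/s
Time to catch: t = d₀/v_rel = 253/27 = 9.37 s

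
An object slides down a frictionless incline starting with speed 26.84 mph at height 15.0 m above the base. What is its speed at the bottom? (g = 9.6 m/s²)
½mv₀² + mgh = ½mv² → v = √(v₀² + 2gh) = √(12² + 2×9.6×15) = 20.78 m/s = 46.49 mph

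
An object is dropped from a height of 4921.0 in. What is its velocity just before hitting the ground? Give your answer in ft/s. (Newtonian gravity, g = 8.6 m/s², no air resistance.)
v = √(2gh) (with unit conversion) = 152.1 ft/s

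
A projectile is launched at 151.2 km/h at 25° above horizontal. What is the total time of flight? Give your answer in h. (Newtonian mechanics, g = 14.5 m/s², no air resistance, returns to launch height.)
T = 2v₀sin(θ)/g (with unit conversion) = 0.0006801 h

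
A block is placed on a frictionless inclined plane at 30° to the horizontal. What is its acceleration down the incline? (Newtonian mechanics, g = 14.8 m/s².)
a = g sin(θ) = 14.8 × sin(30°) = 14.8 × 0.5 = 7.4 m/s²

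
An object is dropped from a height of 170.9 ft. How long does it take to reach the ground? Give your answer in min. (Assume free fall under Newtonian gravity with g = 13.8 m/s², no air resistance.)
t = √(2h/g) (with unit conversion) = 0.04579 min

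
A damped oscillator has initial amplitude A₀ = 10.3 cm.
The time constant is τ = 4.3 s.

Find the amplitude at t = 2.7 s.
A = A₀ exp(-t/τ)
A = A₀ exp(−t/τ) = 10.3×exp(−2.7/4.3) = 5.497 cm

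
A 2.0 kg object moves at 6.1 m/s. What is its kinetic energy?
KE = ½mv² = ½×2.0×6.1² = 37.21 J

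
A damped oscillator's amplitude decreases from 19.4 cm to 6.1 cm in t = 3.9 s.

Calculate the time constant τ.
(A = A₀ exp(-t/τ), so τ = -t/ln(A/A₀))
A/A₀ = 6.1/19.4 = 0.3144; ln(A/A₀) = -1.157
τ = −t/ln(A/A₀) = −3.9/-1.157 = 3.371 s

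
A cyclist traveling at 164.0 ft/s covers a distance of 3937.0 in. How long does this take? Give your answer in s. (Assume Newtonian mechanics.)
t = d/v (with unit conversion) = 2.001 s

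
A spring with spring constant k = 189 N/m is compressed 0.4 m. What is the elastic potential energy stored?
PE = ½kx² = ½×189×0.4² = 15.12 J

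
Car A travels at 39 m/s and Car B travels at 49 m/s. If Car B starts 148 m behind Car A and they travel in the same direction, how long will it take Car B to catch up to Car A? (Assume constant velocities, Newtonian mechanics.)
Relative speed: v_rel = 49 - 39 = 10 m/s
Time to catch: t = d₀/v_rel = 148/10 = 14.8 s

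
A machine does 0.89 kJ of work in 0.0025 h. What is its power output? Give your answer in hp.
P = W/t = 890 J / 9 s = 98.89 W = 0.1326 hp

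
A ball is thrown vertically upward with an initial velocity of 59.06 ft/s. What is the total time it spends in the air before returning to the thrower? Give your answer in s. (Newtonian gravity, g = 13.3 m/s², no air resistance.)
t_total = 2v₀/g (with unit conversion) = 2.707 s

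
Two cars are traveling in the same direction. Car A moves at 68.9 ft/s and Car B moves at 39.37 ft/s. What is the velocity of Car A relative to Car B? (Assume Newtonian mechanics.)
v_rel = v_A - v_B = 68.9 - 39.37 = 29.53 ft/s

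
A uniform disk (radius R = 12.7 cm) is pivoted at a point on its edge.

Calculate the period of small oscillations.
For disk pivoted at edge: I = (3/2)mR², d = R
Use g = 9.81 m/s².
I/m = (3/2)R² = 0.02419 m²; d = R = 0.127 m
T = 2π√((3/2)R²/(gR)) = 2π√(3R/(2g)) = 0.8756 s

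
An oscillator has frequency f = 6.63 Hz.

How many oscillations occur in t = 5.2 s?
n = f×t = 6.63×5.2 = 34.48 oscillations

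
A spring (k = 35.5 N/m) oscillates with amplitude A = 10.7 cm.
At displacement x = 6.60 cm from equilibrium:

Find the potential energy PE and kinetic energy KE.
E_total = ½kA² = ½×35.5×(0.107)² = 0.2032 J
PE = ½kx² = ½×35.5×(0.066)² = 0.07732 J
KE = E_total − PE = 0.1259 J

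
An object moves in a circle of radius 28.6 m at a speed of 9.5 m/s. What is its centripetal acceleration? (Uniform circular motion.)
a_c = v²/r = 9.5²/28.6 = 90.25/28.6 = 3.16 m/s²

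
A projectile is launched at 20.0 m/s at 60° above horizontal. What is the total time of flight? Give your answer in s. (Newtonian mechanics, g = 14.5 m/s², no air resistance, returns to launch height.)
T = 2v₀sin(θ)/g = 2.389 s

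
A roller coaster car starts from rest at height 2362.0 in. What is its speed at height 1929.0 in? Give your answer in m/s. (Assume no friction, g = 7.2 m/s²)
mgh₁ = ½mv₂² + mgh₂ → v₂ = √(2g(h₁−h₂)) = √(2×7.2×(59.99−49)) = 12.58 m/s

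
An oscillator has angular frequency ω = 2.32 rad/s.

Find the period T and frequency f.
T = 2π/ω = 2π/2.32 = 2.708 s; f = ω/2π = 0.3692 Hz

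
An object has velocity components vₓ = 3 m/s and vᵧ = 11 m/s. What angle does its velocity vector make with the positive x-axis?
θ = arctan(vᵧ/vₓ) = arctan(11/3) = 74.74°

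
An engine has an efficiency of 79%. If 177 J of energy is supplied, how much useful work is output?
W_out = η × W_in = 0.79 × 177 = 139.83 J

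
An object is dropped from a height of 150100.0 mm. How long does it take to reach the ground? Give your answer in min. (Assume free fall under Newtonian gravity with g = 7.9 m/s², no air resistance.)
t = √(2h/g) (with unit conversion) = 0.1027 min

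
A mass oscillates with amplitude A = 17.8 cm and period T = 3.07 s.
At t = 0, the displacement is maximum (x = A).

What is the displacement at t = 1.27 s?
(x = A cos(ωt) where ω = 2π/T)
ω = 2π/T = 2π/3.07 = 2.047 rad/s
x = A cos(ωt) = 17.8×cos(2.047×1.27) = -15.25 cm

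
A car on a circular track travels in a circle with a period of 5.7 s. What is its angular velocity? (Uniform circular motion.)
ω = 2π/T = 2π/5.7 = 1.1023 rad/s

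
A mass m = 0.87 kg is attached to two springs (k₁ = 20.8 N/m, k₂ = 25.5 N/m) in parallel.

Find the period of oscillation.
k_eq = k₁+k₂ = 46.3 N/m
T = 2π√(m/k_eq) = 2π√(0.87/46.3) = 0.8613 s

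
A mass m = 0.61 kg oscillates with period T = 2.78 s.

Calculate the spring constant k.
T = 2π√(m/k) → k = m(2π/T)² = 0.61×(2π/2.78)² = 3.116 N/m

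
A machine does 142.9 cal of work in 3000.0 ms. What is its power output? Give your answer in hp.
P = W/t = 597.9 J / 3 s = 199.3 W = 0.2673 hp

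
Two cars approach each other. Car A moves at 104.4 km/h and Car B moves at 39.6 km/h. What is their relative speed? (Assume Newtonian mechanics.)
v_rel = v_A + v_B = 104.4 + 39.6 = 144.0 km/h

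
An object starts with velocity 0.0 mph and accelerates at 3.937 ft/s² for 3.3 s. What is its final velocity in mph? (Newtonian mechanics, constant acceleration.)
v = v₀ + at (with unit conversion) = 8.858 mph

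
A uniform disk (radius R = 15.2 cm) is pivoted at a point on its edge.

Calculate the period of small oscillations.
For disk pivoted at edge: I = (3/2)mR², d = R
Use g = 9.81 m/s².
I/m = (3/2)R² = 0.03466 m²; d = R = 0.152 m
T = 2π√((3/2)R²/(gR)) = 2π√(3R/(2g)) = 0.9579 s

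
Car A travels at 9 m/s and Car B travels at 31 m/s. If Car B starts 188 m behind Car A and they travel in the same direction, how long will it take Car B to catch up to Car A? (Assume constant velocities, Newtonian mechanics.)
Relative speed: v_rel = 31 - 9 = 22 m/s
Time to catch: t = d₀/v_rel = 188/22 = 8.55 s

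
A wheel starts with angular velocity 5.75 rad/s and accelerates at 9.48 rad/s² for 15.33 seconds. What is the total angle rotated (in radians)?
θ = ω₀t + ½αt² = 5.75×15.33 + ½×9.48×15.33² = 1202.09 rad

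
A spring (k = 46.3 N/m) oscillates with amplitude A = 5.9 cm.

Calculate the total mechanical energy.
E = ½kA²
E = ½kA² = ½×46.3×(0.059)² = 0.08059 J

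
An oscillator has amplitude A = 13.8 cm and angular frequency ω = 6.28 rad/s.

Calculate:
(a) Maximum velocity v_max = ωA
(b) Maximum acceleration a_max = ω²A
v_max = ωA = 6.28×0.138 = 0.8666 m/s
a_max = ω²A = 6.28²×0.138 = 5.442 m/s²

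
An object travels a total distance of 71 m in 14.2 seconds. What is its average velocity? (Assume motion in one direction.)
v_avg = Δd / Δt = 71 / 14.2 = 5.0 m/s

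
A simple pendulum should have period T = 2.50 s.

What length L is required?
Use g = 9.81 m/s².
T = 2π√(L/g) → L = g(T/2π)² = 9.81×(2.5/2π)² = 1.553 m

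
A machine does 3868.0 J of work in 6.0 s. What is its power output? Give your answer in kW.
P = W/t = 3868 J / 6 s = 644.7 W = 0.6447 kW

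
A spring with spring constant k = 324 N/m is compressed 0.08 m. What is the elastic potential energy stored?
PE = ½kx² = ½×324×0.08² = 1.037 J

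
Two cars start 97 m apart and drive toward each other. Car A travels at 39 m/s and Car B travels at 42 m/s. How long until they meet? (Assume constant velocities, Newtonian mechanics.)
Combined speed: v_combined = 39 + 42 = 81 m/s
Time to meet: t = d/81 = 97/81 = 1.2 s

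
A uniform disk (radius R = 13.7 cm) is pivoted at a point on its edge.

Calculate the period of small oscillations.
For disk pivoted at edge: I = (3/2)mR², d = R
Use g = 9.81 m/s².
I/m = (3/2)R² = 0.02815 m²; d = R = 0.137 m
T = 2π√((3/2)R²/(gR)) = 2π√(3R/(2g)) = 0.9094 s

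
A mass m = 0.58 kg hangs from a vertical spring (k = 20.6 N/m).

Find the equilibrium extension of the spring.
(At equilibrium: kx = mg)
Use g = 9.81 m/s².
x_eq = mg/k = 0.58×9.81/20.6 = 0.2762 m = 27.62 cm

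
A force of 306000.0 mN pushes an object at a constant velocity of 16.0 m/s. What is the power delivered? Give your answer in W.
P = Fv = 306 N × 16 m/s = 4896 W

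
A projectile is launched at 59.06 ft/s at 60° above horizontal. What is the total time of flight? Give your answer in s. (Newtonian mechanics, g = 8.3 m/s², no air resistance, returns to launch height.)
T = 2v₀sin(θ)/g (with unit conversion) = 3.757 s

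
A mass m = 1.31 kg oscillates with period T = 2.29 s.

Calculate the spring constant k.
T = 2π√(m/k) → k = m(2π/T)² = 1.31×(2π/2.29)² = 9.862 N/m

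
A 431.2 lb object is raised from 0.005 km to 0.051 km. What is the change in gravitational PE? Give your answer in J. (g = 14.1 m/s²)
ΔPE = mg(h₂ − h₁) = 195.6 kg × 14.1 m/s² × (51 − 5) m = 1.269e+05 J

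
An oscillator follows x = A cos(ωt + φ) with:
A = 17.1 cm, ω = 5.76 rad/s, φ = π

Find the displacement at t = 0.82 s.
x = A cos(ωt + φ) = 17.1×cos(5.76×0.82 + π) = -0.1849 cm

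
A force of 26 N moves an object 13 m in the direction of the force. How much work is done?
W = Fd = 26×13 = 338.0 J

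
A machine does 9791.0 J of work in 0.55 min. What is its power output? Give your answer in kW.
P = W/t = 9791 J / 33 s = 296.7 W = 0.2967 kW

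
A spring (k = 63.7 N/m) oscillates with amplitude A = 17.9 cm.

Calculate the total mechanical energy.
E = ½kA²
E = ½kA² = ½×63.7×(0.179)² = 1.021 J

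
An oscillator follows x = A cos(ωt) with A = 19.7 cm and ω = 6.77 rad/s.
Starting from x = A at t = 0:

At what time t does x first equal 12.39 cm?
cos(ωt) = x/A = 12.39/19.7 = 0.6289
ωt = arccos(0.6289) = 0.8906 rad
t = 0.8906/6.77 = 0.1316 s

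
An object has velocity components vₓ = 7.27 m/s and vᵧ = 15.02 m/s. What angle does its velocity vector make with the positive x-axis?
θ = arctan(vᵧ/vₓ) = arctan(15.02/7.27) = 64.17°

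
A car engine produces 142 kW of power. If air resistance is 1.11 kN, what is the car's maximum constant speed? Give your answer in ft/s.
P = Fv → v = P/F = 142000 W / 1110 N = 127.9 m/s = 419.7 ft/s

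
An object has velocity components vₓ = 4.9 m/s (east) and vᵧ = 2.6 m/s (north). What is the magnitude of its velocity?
|v| = √(vₓ² + vᵧ²) = √(4.9² + 2.6²) = √(30.77) = 5.55 m/s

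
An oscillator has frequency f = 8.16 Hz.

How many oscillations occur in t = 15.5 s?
n = f×t = 8.16×15.5 = 126.5 oscillations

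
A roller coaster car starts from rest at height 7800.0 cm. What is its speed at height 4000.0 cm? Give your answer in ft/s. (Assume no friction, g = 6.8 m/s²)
mgh₁ = ½mv₂² + mgh₂ → v₂ = √(2g(h₁−h₂)) = √(2×6.8×(78−40)) = 22.73 m/s = 74.58 ft/s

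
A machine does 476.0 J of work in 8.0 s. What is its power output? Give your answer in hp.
P = W/t = 476 J / 8 s = 59.5 W = 0.07979 hp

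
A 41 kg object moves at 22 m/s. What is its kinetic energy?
KE = ½mv² = ½×41×22² = 9922.0 J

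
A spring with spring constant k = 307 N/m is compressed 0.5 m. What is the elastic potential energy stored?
PE = ½kx² = ½×307×0.5² = 38.38 J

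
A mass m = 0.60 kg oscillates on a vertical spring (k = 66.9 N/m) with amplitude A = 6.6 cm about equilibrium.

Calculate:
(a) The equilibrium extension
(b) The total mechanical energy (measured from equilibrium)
x_eq = mg/k = 0.6×9.81/66.9 = 0.08798 m = 8.798 cm
E = ½kA² = ½×66.9×(0.066)² = 0.1457 J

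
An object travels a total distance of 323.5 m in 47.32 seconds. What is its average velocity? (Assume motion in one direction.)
v_avg = Δd / Δt = 323.5 / 47.32 = 6.84 m/s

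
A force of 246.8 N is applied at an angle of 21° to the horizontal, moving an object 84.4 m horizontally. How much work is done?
W = Fd cosθ = 246.8×84.4×cos(21°) = 19446.0 J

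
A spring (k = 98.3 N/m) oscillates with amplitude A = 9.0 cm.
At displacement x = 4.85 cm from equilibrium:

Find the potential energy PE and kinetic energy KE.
E_total = ½kA² = ½×98.3×(0.09)² = 0.3981 J
PE = ½kx² = ½×98.3×(0.0485)² = 0.1156 J
KE = E_total − PE = 0.2825 J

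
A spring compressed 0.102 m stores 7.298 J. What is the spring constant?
PE = ½kx² → k = 2PE/x² = 2×7.298/0.102² = 1403.0 N/m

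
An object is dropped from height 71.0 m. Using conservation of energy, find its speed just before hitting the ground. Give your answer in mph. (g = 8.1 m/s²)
mgh = ½mv² → v = √(2gh) = √(2×8.1×71) = 33.91 m/s = 75.86 mph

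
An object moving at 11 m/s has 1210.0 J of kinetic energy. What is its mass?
KE = ½mv² → m = 2KE/v² = 2×1210.0/11² = 20.0 kg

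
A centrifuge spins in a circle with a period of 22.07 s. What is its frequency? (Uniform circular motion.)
f = 1/T = 1/22.07 = 0.0453 Hz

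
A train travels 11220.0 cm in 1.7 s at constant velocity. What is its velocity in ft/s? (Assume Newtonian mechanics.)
v = d/t (with unit conversion) = 216.5 ft/s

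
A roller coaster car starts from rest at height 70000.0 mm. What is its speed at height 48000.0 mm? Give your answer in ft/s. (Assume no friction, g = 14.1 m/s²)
mgh₁ = ½mv₂² + mgh₂ → v₂ = √(2g(h₁−h₂)) = √(2×14.1×(70−48)) = 24.91 m/s = 81.72 ft/s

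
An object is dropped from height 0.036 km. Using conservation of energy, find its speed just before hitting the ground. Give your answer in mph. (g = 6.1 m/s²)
mgh = ½mv² → v = √(2gh) = √(2×6.1×36) = 20.96 m/s = 46.88 mph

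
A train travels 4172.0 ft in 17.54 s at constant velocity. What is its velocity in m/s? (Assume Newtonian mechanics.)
v = d/t (with unit conversion) = 72.5 m/s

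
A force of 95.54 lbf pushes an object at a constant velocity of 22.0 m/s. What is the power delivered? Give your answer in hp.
P = Fv = 425 N × 22 m/s = 9350 W = 12.54 hp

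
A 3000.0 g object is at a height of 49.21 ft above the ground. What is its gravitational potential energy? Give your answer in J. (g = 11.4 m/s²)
PE = mgh = 3 kg × 11.4 m/s² × 15 m = 513 J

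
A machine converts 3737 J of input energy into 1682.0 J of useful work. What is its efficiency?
η = W_out/W_in = 1682.0/3737 = 0.4501 = 45.01%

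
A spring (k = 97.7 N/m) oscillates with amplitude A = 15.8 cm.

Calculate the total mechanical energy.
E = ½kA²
E = ½kA² = ½×97.7×(0.158)² = 1.219 J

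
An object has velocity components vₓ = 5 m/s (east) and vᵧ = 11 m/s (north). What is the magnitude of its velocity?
|v| = √(vₓ² + vᵧ²) = √(5² + 11²) = √(146) = 12.08 m/s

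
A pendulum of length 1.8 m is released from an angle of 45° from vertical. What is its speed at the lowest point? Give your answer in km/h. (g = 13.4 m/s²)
h = L(1 − cosθ) = 1.8×(1 − cos45°) = 0.5272 m
v = √(2gh) = √(2×13.4×0.5272) = 3.759 m/s = 13.53 km/h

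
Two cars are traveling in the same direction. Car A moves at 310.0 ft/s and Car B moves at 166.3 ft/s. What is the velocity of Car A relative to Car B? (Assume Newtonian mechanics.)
v_rel = v_A - v_B = 310.0 - 166.3 = 143.7 ft/s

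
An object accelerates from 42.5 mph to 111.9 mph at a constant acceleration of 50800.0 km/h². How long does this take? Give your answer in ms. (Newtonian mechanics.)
t = (v - v₀)/a (with unit conversion) = 7915.0 ms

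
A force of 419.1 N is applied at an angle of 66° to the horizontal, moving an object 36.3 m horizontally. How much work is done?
W = Fd cosθ = 419.1×36.3×cos(66°) = 6187.8 J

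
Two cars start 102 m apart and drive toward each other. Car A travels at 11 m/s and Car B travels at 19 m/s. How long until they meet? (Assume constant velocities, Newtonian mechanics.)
Combined speed: v_combined = 11 + 19 = 30 m/s
Time to meet: t = d/30 = 102/30 = 3.4 s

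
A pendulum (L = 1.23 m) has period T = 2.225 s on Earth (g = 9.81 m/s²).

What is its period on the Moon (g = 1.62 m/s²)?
T = 2π√(L/g), so T_moon/T_earth = √(g_earth/g_moon)
T_moon = 2π√(1.23/1.62) = 5.475 s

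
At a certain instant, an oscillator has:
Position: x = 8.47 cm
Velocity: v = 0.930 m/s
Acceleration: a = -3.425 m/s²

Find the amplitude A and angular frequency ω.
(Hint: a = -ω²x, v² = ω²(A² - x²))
a = −ω²x → ω = √(|a|/x) = √(3.425/0.0847) = 6.359 rad/s
v² = ω²(A² − x²) → A = √(x² + v²/ω²) = √(0.0847² + 0.93²/6.359²) = 0.169 m = 16.9 cm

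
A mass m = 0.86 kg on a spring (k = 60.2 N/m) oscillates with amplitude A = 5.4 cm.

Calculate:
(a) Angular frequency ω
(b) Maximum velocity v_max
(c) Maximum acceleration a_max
ω = √(k/m) = √(60.2/0.86) = 8.367 rad/s
v_max = ωA = 8.367×0.054 = 0.4518 m/s
a_max = ω²A = 8.367²×0.054 = 3.78 m/s²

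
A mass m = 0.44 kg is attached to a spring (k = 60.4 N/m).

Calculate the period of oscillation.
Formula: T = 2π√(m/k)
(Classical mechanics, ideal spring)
T = 2π√(m/k) = 2π√(0.44/60.4) = 0.5363 s; f = 1/T = 1.865 Hz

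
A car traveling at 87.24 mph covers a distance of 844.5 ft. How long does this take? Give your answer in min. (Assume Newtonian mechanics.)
t = d/v (with unit conversion) = 0.11 min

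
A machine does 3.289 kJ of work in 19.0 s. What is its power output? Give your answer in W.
P = W/t = 3289 J / 19 s = 173.1 W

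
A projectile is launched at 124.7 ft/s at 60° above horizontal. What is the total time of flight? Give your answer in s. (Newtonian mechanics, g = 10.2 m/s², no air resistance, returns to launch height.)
T = 2v₀sin(θ)/g (with unit conversion) = 6.454 s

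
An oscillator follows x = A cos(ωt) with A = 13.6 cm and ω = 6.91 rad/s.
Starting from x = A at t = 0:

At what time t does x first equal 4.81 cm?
cos(ωt) = x/A = 4.81/13.6 = 0.3537
ωt = arccos(0.3537) = 1.209 rad
t = 1.209/6.91 = 0.175 s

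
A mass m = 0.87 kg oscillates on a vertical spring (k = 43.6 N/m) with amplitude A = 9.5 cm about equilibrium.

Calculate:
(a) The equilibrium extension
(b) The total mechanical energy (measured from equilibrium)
x_eq = mg/k = 0.87×9.81/43.6 = 0.1958 m = 19.57 cm
E = ½kA² = ½×43.6×(0.095)² = 0.1967 J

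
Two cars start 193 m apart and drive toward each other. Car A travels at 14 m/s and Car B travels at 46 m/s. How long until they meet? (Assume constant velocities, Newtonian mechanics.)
Combined speed: v_combined = 14 + 46 = 60 m/s
Time to meet: t = d/60 = 193/60 = 3.22 s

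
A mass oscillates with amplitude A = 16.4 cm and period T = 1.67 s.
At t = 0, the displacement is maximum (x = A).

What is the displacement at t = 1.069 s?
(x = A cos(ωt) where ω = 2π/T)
ω = 2π/T = 2π/1.67 = 3.762 rad/s
x = A cos(ωt) = 16.4×cos(3.762×1.069) = -10.44 cm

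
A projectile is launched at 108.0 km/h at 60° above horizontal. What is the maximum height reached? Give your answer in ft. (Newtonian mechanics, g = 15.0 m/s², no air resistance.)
H = v₀²sin²(θ)/(2g) (with unit conversion) = 73.82 ft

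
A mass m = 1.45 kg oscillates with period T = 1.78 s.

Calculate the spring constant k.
T = 2π√(m/k) → k = m(2π/T)² = 1.45×(2π/1.78)² = 18.07 N/m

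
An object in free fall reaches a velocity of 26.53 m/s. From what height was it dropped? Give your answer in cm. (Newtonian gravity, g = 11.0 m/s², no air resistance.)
h = v²/(2g) (with unit conversion) = 3199.0 cm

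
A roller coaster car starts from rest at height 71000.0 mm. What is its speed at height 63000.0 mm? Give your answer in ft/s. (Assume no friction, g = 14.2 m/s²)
mgh₁ = ½mv₂² + mgh₂ → v₂ = √(2g(h₁−h₂)) = √(2×14.2×(71−63)) = 15.07 m/s = 49.45 ft/s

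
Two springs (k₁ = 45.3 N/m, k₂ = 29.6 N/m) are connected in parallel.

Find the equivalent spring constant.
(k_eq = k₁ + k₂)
k_eq = k₁ + k₂ = 45.3 + 29.6 = 74.9 N/m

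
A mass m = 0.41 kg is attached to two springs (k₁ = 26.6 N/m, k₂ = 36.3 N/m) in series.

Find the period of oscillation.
k_eq = k₁k₂/(k₁+k₂) = 15.35 N/m
T = 2π√(m/k_eq) = 2π√(0.41/15.35) = 1.027 s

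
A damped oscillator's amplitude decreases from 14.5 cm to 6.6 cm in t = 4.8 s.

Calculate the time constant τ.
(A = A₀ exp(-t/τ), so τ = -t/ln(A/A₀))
A/A₀ = 6.6/14.5 = 0.4552; ln(A/A₀) = -0.7871
τ = −t/ln(A/A₀) = −4.8/-0.7871 = 6.098 s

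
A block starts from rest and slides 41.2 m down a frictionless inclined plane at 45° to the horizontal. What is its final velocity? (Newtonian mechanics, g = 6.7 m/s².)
a = g sin(θ) = 6.7 × sin(45°) = 4.74 m/s²
v = √(2ad) = √(2 × 4.74 × 41.2) = 19.76 m/s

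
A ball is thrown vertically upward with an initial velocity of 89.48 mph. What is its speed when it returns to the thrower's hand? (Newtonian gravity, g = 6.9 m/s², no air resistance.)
By conservation of energy, the ball returns at the same speed = 89.48 mph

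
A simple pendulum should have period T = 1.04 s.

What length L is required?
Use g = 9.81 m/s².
T = 2π√(L/g) → L = g(T/2π)² = 9.81×(1.04/2π)² = 0.2688 m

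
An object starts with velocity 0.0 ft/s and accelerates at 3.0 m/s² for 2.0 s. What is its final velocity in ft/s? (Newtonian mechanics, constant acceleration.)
v = v₀ + at (with unit conversion) = 19.69 ft/s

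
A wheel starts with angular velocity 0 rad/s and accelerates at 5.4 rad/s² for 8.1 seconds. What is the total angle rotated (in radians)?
θ = ω₀t + ½αt² = 0×8.1 + ½×5.4×8.1² = 177.15 rad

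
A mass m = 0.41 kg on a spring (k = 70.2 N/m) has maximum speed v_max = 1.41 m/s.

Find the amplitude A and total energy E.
½mv²_max = ½kA² → A = v_max√(m/k) = 1.41×√(0.41/70.2) = 0.1078 m = 10.78 cm
E = ½mv²_max = ½×0.41×1.41² = 0.4076 J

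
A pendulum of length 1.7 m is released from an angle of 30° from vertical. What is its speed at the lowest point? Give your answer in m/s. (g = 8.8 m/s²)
h = L(1 − cosθ) = 1.7×(1 − cos30°) = 0.2278 m
v = √(2gh) = √(2×8.8×0.2278) = 2.002 m/s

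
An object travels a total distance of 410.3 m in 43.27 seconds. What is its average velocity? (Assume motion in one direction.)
v_avg = Δd / Δt = 410.3 / 43.27 = 9.48 m/s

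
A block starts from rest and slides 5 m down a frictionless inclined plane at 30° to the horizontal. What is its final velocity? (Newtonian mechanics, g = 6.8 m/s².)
a = g sin(θ) = 6.8 × sin(30°) = 3.4 m/s²
v = √(2ad) = √(2 × 3.4 × 5) = 5.83 m/s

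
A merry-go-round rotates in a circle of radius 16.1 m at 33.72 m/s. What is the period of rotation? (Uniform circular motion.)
T = 2πr/v = 2π×16.1/33.72 = 3.0 s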